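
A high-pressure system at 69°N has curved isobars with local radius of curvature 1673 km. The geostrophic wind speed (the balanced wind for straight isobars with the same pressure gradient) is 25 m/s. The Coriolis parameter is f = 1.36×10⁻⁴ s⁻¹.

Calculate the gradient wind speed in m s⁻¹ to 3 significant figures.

Around a high, pressure-gradient force acts outward with centrifugal, so Coriolis balances both:
fV = (1/ρ)|∂P/∂n| + V²/R  →  V² − fR·V + fR·V_g = 0
With fR = 1.36×10⁻⁴ × 1673×10³ m = 228 m/s:
V = [fR − √((fR)² − 4 fR V_g)]/2 = [228 − √(228² − 4×228×25)]/2 = 28.6 m/s
Supergeostrophic (V > V_g = 25 m/s), as expected around a high.

28.6 m s⁻¹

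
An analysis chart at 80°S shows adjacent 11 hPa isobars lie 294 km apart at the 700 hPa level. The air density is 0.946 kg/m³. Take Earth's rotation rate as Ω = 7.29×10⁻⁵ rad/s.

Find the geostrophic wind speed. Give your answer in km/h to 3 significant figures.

Coriolis parameter at 80°S:
f = 2Ω sin φ = 2 × 7.29×10⁻⁵ × sin 80° = 1.44×10⁻⁴ s⁻¹
Pressure gradient: |∂P/∂n| = 1100 Pa / 294000 m = 3.74×10⁻³ Pa/m
Geostrophic balance (pressure-gradient force = Coriolis force):
V_g = (1/(fρ)) |∂P/∂n| = 3.74×10⁻³ / (1.44×10⁻⁴ × 0.946) = 27.5 m/s
Converting: 27.5 m/s × 3.6 = 99.2 km/h

99.2 km/h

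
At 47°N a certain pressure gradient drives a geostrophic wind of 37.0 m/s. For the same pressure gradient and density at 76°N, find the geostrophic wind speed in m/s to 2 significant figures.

28 m/s

With the same pressure gradient and density, V_g ∝ 1/f ∝ 1/sin φ.
V₂ = V₁ · sin φ₁ / sin φ₂ = 37.0 × sin 47° / sin 76°
V₂ = 37.0 × 0.7314/0.9703 = 28 m/s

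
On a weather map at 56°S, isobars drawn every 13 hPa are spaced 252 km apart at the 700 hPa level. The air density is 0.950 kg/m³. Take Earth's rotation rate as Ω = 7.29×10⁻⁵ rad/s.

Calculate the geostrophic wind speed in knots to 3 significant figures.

87.3 knots

Coriolis parameter at 56°S:
f = 2Ω sin φ = 2 × 7.29×10⁻⁵ × sin 56° = 1.21×10⁻⁴ s⁻¹
Pressure gradient: |∂P/∂n| = 1300 Pa / 252000 m = 5.16×10⁻³ Pa/m
Geostrophic balance (pressure-gradient force = Coriolis force):
V_g = (1/(fρ)) |∂P/∂n| = 5.16×10⁻³ / (1.21×10⁻⁴ × 0.950) = 44.9 m/s
Converting: 44.9 m/s × 1.944 = 87.3 knots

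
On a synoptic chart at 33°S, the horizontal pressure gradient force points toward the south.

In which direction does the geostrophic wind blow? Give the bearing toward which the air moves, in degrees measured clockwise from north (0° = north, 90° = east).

The pressure-gradient force points toward the south (bearing 180°).
Geostrophic balance: in the Southern Hemisphere the Coriolis force deflects motion to the left, so the geostrophic wind blows 90° to the left of the pressure-gradient force (low pressure on the right).
Rotating 180° by 90° counterclockwise gives 090° — the wind blows toward the east.

090°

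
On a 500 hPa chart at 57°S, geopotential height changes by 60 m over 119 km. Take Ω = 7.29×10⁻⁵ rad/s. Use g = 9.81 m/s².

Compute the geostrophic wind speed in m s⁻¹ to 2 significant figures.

40 m s⁻¹

Coriolis parameter at 57°S:
f = 2Ω sin φ = 2 × 7.29×10⁻⁵ × sin 57° = 1.22×10⁻⁴ s⁻¹
Height gradient: |∂Z/∂n| = 60 m / 119000 m = 5.04×10⁻⁴
On a pressure surface, geostrophic balance gives V_g = (g/f)|∂Z/∂n|:
V_g = 9.81 × 5.04×10⁻⁴ / 1.22×10⁻⁴ = 40.5 m/s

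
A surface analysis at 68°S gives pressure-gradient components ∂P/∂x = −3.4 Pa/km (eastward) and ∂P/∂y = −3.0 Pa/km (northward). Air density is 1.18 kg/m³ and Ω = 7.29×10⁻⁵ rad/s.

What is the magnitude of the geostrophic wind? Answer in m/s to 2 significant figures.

28 m/s

Coriolis parameter at 68°S:
f = 2Ω sin φ = 2 × 7.29×10⁻⁵ × sin 68° = 1.35×10⁻⁴ s⁻¹
In the Southern Hemisphere f is negative: f = −1.35×10⁻⁴ s⁻¹.
Component geostrophic relations (x east, y north):
u_g = −(1/(fρ)) ∂P/∂y,  v_g = (1/(fρ)) ∂P/∂x
u_g = −(−3.0×10⁻³)/(−1.35×10⁻⁴ × 1.18) = −18.8 m/s;  v_g = (−3.4×10⁻³)/(−1.35×10⁻⁴ × 1.18) = 21.3 m/s
|V_g| = √(u_g² + v_g²) = 28.4 m/s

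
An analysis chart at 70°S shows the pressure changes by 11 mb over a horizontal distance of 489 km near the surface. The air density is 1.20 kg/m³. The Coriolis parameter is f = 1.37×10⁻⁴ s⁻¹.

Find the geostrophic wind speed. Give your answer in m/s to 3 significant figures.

Pressure gradient: |∂P/∂n| = 1100 Pa / 489000 m = 2.25×10⁻³ Pa/m
Geostrophic balance (pressure-gradient force = Coriolis force):
V_g = (1/(fρ)) |∂P/∂n| = 2.25×10⁻³ / (1.37×10⁻⁴ × 1.20) = 13.7 m/s

13.7 m/s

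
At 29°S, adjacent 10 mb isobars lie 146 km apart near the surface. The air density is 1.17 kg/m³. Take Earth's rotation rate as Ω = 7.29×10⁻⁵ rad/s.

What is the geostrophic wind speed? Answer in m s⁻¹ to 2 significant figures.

Coriolis parameter at 29°S:
f = 2Ω sin φ = 2 × 7.29×10⁻⁵ × sin 29° = 7.07×10⁻⁵ s⁻¹
Pressure gradient: |∂P/∂n| = 1000 Pa / 146000 m = 6.85×10⁻³ Pa/m
Geostrophic balance (pressure-gradient force = Coriolis force):
V_g = (1/(fρ)) |∂P/∂n| = 6.85×10⁻³ / (7.07×10⁻⁵ × 1.17) = 82.8 m/s

83 m s⁻¹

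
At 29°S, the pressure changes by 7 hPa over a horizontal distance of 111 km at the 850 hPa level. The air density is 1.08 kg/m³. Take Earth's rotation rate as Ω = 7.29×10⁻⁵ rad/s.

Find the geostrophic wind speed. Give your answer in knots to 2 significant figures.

160 knots

Coriolis parameter at 29°S:
f = 2Ω sin φ = 2 × 7.29×10⁻⁵ × sin 29° = 7.07×10⁻⁵ s⁻¹
Pressure gradient: |∂P/∂n| = 700 Pa / 111000 m = 6.31×10⁻³ Pa/m
Geostrophic balance (pressure-gradient force = Coriolis force):
V_g = (1/(fρ)) |∂P/∂n| = 6.31×10⁻³ / (7.07×10⁻⁵ × 1.08) = 82.6 m/s
Converting: 82.6 m/s × 1.944 = 160 knots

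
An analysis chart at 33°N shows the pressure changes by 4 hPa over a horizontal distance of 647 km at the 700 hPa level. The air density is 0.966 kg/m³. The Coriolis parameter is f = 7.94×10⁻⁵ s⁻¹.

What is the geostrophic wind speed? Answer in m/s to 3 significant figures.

8.06 m/s

Pressure gradient: |∂P/∂n| = 400 Pa / 647000 m = 6.18×10⁻⁴ Pa/m
Geostrophic balance (pressure-gradient force = Coriolis force):
V_g = (1/(fρ)) |∂P/∂n| = 6.18×10⁻⁴ / (7.94×10⁻⁵ × 0.966) = 8.06 m/s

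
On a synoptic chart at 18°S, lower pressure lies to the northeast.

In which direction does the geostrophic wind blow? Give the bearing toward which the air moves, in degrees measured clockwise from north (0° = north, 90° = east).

315°

The pressure-gradient force points toward the northeast (bearing 045°).
Geostrophic balance: in the Southern Hemisphere the Coriolis force deflects motion to the left, so the geostrophic wind blows 90° to the left of the pressure-gradient force (low pressure on the right).
Rotating 045° by 90° counterclockwise gives 315° — the wind blows toward the northwest.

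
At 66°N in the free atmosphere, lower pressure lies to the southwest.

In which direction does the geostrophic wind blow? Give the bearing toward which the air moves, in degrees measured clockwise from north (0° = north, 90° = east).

The pressure-gradient force points toward the southwest (bearing 225°).
Geostrophic balance: in the Northern Hemisphere the Coriolis force deflects motion to the right, so the geostrophic wind blows 90° to the right of the pressure-gradient force (low pressure on the left).
Rotating 225° by 90° clockwise gives 315° — the wind blows toward the northwest.

315°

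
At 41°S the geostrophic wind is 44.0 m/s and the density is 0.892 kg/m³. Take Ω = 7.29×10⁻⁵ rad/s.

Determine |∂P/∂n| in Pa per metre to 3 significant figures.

Coriolis parameter at 41°S:
f = 2Ω sin φ = 2 × 7.29×10⁻⁵ × sin 41° = 9.57×10⁻⁵ s⁻¹
Geostrophic balance rearranged: |∂P/∂n| = f ρ V_g
|∂P/∂n| = 9.57×10⁻⁵ × 0.892 × 44.0 = 3.75×10⁻³ Pa/m

3.75×10⁻³ Pa/m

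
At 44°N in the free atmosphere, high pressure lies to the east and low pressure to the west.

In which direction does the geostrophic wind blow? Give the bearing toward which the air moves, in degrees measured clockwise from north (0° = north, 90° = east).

The pressure-gradient force points toward the west (bearing 270°).
Geostrophic balance: in the Northern Hemisphere the Coriolis force deflects motion to the right, so the geostrophic wind blows 90° to the right of the pressure-gradient force (low pressure on the left).
Rotating 270° by 90° clockwise gives 000° — the wind blows toward the north.

000°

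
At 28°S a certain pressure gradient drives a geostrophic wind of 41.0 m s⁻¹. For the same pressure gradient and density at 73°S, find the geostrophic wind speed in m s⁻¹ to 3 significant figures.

With the same pressure gradient and density, V_g ∝ 1/f ∝ 1/sin φ.
V₂ = V₁ · sin φ₁ / sin φ₂ = 41.0 × sin 28° / sin 73°
V₂ = 41.0 × 0.4695/0.9563 = 20.1 m s⁻¹

20.1 m s⁻¹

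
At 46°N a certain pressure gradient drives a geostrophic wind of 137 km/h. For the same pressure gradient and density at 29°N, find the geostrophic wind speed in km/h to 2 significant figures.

With the same pressure gradient and density, V_g ∝ 1/f ∝ 1/sin φ.
V₂ = V₁ · sin φ₁ / sin φ₂ = 137 × sin 46° / sin 29°
V₂ = 137 × 0.7193/0.4848 = 200 km/h

200 km/h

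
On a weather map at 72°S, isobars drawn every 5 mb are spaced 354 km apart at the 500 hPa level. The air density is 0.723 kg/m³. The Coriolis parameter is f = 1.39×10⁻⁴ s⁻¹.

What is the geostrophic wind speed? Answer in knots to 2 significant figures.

Pressure gradient: |∂P/∂n| = 500 Pa / 354000 m = 1.41×10⁻³ Pa/m
Geostrophic balance (pressure-gradient force = Coriolis force):
V_g = (1/(fρ)) |∂P/∂n| = 1.41×10⁻³ / (1.39×10⁻⁴ × 0.723) = 14.1 m/s
Converting: 14.1 m/s × 1.944 = 27 knots

27 knots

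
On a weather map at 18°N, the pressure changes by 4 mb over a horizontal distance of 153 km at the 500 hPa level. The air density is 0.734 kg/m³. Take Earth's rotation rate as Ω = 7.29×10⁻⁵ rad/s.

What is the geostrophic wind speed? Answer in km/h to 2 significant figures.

280 km/h

Coriolis parameter at 18°N:
f = 2Ω sin φ = 2 × 7.29×10⁻⁵ × sin 18° = 4.51×10⁻⁵ s⁻¹
Pressure gradient: |∂P/∂n| = 400 Pa / 153000 m = 2.61×10⁻³ Pa/m
Geostrophic balance (pressure-gradient force = Coriolis force):
V_g = (1/(fρ)) |∂P/∂n| = 2.61×10⁻³ / (4.51×10⁻⁵ × 0.734) = 79.1 m/s
Converting: 79.1 m/s × 3.6 = 280 km/h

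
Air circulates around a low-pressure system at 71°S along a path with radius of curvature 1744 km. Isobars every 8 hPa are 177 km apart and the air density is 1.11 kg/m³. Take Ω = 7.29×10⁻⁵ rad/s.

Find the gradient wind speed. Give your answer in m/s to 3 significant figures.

26.6 m/s

Coriolis parameter at 71°S:
f = 2Ω sin φ = 2 × 7.29×10⁻⁵ × sin 71° = 1.38×10⁻⁴ s⁻¹
Pressure gradient: |∂P/∂n| = 800 Pa / 177000 m = 4.52×10⁻³ Pa/m
Geostrophic speed: V_g = |∂P/∂n|/(fρ) = 4.52×10⁻³/(1.38×10⁻⁴ × 1.11) = 29.5 m/s
Around a low, centrifugal force acts outward with Coriolis, so pressure-gradient force balances both:
(1/ρ)|∂P/∂n| = fV + V²/R  →  V² + fR·V − fR·V_g = 0
With fR = 1.38×10⁻⁴ × 1744×10³ m = 240 m/s:
V = [−fR + √((fR)² + 4 fR V_g)]/2 = [−240 + √(240² + 4×240×29.5)]/2 = 26.6 m/s
Subgeostrophic (V < V_g = 29.5 m/s), as expected around a low.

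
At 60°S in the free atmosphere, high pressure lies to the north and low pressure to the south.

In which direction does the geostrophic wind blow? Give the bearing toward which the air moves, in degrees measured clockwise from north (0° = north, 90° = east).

The pressure-gradient force points toward the south (bearing 180°).
Geostrophic balance: in the Southern Hemisphere the Coriolis force deflects motion to the left, so the geostrophic wind blows 90° to the left of the pressure-gradient force (low pressure on the right).
Rotating 180° by 90° counterclockwise gives 090° — the wind blows toward the east.

090°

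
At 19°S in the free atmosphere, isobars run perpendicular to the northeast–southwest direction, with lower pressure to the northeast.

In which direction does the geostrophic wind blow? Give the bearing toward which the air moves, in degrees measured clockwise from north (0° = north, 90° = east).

315°

The pressure-gradient force points toward the northeast (bearing 045°).
Geostrophic balance: in the Southern Hemisphere the Coriolis force deflects motion to the left, so the geostrophic wind blows 90° to the left of the pressure-gradient force (low pressure on the right).
Rotating 045° by 90° counterclockwise gives 315° — the wind blows toward the northwest.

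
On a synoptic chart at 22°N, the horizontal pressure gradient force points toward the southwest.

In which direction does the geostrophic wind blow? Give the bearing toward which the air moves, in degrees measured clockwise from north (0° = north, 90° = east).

315°

The pressure-gradient force points toward the southwest (bearing 225°).
Geostrophic balance: in the Northern Hemisphere the Coriolis force deflects motion to the right, so the geostrophic wind blows 90° to the right of the pressure-gradient force (low pressure on the left).
Rotating 225° by 90° clockwise gives 315° — the wind blows toward the northwest.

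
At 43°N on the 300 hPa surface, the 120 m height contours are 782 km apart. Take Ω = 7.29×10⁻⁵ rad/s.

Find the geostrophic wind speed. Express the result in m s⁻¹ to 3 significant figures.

Coriolis parameter at 43°N:
f = 2Ω sin φ = 2 × 7.29×10⁻⁵ × sin 43° = 9.94×10⁻⁵ s⁻¹
Height gradient: |∂Z/∂n| = 120 m / 782000 m = 1.53×10⁻⁴
On a pressure surface, geostrophic balance gives V_g = (g/f)|∂Z/∂n|:
V_g = 9.81 × 1.53×10⁻⁴ / 9.94×10⁻⁵ = 15.1 m/s

15.1 m s⁻¹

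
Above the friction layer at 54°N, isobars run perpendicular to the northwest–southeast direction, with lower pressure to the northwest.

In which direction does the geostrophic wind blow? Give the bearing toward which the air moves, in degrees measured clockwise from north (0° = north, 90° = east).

045°

The pressure-gradient force points toward the northwest (bearing 315°).
Geostrophic balance: in the Northern Hemisphere the Coriolis force deflects motion to the right, so the geostrophic wind blows 90° to the right of the pressure-gradient force (low pressure on the left).
Rotating 315° by 90° clockwise gives 045° — the wind blows toward the northeast.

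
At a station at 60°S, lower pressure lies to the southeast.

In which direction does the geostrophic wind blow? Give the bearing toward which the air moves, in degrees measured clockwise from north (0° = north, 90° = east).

045°

The pressure-gradient force points toward the southeast (bearing 135°).
Geostrophic balance: in the Southern Hemisphere the Coriolis force deflects motion to the left, so the geostrophic wind blows 90° to the left of the pressure-gradient force (low pressure on the right).
Rotating 135° by 90° counterclockwise gives 045° — the wind blows toward the northeast.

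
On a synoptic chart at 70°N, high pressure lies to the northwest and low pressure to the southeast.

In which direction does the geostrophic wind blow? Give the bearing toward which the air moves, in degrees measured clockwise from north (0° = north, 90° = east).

The pressure-gradient force points toward the southeast (bearing 135°).
Geostrophic balance: in the Northern Hemisphere the Coriolis force deflects motion to the right, so the geostrophic wind blows 90° to the right of the pressure-gradient force (low pressure on the left).
Rotating 135° by 90° clockwise gives 225° — the wind blows toward the southwest.

225°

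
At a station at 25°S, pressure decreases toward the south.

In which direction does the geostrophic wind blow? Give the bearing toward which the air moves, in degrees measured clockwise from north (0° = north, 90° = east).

The pressure-gradient force points toward the south (bearing 180°).
Geostrophic balance: in the Southern Hemisphere the Coriolis force deflects motion to the left, so the geostrophic wind blows 90° to the left of the pressure-gradient force (low pressure on the right).
Rotating 180° by 90° counterclockwise gives 090° — the wind blows toward the east.

090°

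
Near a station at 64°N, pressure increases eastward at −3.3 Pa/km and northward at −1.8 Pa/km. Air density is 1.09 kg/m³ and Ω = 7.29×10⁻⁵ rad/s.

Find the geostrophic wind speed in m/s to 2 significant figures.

26 m/s

Coriolis parameter at 64°N:
f = 2Ω sin φ = 2 × 7.29×10⁻⁵ × sin 64° = 1.31×10⁻⁴ s⁻¹
Component geostrophic relations (x east, y north):
u_g = −(1/(fρ)) ∂P/∂y,  v_g = (1/(fρ)) ∂P/∂x
u_g = −(−1.8×10⁻³)/(1.31×10⁻⁴ × 1.09) = 12.6 m/s;  v_g = (−3.3×10⁻³)/(1.31×10⁻⁴ × 1.09) = −23.1 m/s
|V_g| = √(u_g² + v_g²) = 26.3 m/s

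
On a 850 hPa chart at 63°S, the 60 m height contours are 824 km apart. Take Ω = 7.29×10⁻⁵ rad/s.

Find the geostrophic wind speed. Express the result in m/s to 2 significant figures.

Coriolis parameter at 63°S:
f = 2Ω sin φ = 2 × 7.29×10⁻⁵ × sin 63° = 1.30×10⁻⁴ s⁻¹
Height gradient: |∂Z/∂n| = 60 m / 824000 m = 7.28×10⁻⁵
On a pressure surface, geostrophic balance gives V_g = (g/f)|∂Z/∂n|:
V_g = 9.81 × 7.28×10⁻⁵ / 1.30×10⁻⁴ = 5.50 m/s

5.5 m/s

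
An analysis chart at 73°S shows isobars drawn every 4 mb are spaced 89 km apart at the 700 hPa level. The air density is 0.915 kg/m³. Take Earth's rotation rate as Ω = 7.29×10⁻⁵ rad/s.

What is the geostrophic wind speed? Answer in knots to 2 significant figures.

68 knots

Coriolis parameter at 73°S:
f = 2Ω sin φ = 2 × 7.29×10⁻⁵ × sin 73° = 1.39×10⁻⁴ s⁻¹
Pressure gradient: |∂P/∂n| = 400 Pa / 89000 m = 4.49×10⁻³ Pa/m
Geostrophic balance (pressure-gradient force = Coriolis force):
V_g = (1/(fρ)) |∂P/∂n| = 4.49×10⁻³ / (1.39×10⁻⁴ × 0.915) = 35.2 m/s
Converting: 35.2 m/s × 1.944 = 68 knots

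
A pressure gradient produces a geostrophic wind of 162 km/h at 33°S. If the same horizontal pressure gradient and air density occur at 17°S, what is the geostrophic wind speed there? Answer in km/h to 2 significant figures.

300 km/h

With the same pressure gradient and density, V_g ∝ 1/f ∝ 1/sin φ.
V₂ = V₁ · sin φ₁ / sin φ₂ = 162 × sin 33° / sin 17°
V₂ = 162 × 0.5446/0.2924 = 300 km/h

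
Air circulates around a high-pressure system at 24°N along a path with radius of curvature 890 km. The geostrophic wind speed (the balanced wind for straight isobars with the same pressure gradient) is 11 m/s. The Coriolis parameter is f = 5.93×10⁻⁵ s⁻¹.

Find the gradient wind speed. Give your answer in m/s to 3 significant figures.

15.6 m/s

Around a high, pressure-gradient force acts outward with centrifugal, so Coriolis balances both:
fV = (1/ρ)|∂P/∂n| + V²/R  →  V² − fR·V + fR·V_g = 0
With fR = 5.93×10⁻⁵ × 890×10³ m = 52.8 m/s:
V = [fR − √((fR)² − 4 fR V_g)]/2 = [52.8 − √(52.8² − 4×52.8×11)]/2 = 15.6 m/s
Supergeostrophic (V > V_g = 11 m/s), as expected around a high.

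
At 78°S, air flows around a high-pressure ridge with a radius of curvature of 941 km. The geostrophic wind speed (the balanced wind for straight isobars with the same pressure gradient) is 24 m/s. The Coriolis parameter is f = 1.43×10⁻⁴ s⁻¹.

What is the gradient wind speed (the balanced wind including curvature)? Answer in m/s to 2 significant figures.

31 m/s

Around a high, pressure-gradient force acts outward with centrifugal, so Coriolis balances both:
fV = (1/ρ)|∂P/∂n| + V²/R  →  V² − fR·V + fR·V_g = 0
With fR = 1.43×10⁻⁴ × 941×10³ m = 135 m/s:
V = [fR − √((fR)² − 4 fR V_g)]/2 = [135 − √(135² − 4×135×24)]/2 = 31.3 m/s
Supergeostrophic (V > V_g = 24 m/s), as expected around a high.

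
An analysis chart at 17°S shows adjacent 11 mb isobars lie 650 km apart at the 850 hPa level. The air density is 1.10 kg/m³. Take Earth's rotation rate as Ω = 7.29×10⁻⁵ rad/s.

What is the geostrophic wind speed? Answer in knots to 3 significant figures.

70.2 knots

Coriolis parameter at 17°S:
f = 2Ω sin φ = 2 × 7.29×10⁻⁵ × sin 17° = 4.26×10⁻⁵ s⁻¹
Pressure gradient: |∂P/∂n| = 1100 Pa / 650000 m = 1.69×10⁻³ Pa/m
Geostrophic balance (pressure-gradient force = Coriolis force):
V_g = (1/(fρ)) |∂P/∂n| = 1.69×10⁻³ / (4.26×10⁻⁵ × 1.10) = 36.1 m/s
Converting: 36.1 m/s × 1.944 = 70.2 knots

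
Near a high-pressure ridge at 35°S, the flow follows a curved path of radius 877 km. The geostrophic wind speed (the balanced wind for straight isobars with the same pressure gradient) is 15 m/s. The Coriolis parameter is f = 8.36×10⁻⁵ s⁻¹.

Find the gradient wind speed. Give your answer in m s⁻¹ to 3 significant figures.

21.0 m s⁻¹

Around a high, pressure-gradient force acts outward with centrifugal, so Coriolis balances both:
fV = (1/ρ)|∂P/∂n| + V²/R  →  V² − fR·V + fR·V_g = 0
With fR = 8.36×10⁻⁵ × 877×10³ m = 73.3 m/s:
V = [fR − √((fR)² − 4 fR V_g)]/2 = [73.3 − √(73.3² − 4×73.3×15)]/2 = 21 m/s
Supergeostrophic (V > V_g = 15 m/s), as expected around a high.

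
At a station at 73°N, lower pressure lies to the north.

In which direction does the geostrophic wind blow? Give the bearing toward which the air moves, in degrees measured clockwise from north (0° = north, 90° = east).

090°

The pressure-gradient force points toward the north (bearing 000°).
Geostrophic balance: in the Northern Hemisphere the Coriolis force deflects motion to the right, so the geostrophic wind blows 90° to the right of the pressure-gradient force (low pressure on the left).
Rotating 000° by 90° clockwise gives 090° — the wind blows toward the east.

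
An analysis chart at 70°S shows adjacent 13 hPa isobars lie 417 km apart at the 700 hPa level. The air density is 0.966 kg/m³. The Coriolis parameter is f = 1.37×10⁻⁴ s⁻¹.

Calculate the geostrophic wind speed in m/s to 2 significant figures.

24 m/s

Pressure gradient: |∂P/∂n| = 1300 Pa / 417000 m = 3.12×10⁻³ Pa/m
Geostrophic balance (pressure-gradient force = Coriolis force):
V_g = (1/(fρ)) |∂P/∂n| = 3.12×10⁻³ / (1.37×10⁻⁴ × 0.966) = 23.6 m/s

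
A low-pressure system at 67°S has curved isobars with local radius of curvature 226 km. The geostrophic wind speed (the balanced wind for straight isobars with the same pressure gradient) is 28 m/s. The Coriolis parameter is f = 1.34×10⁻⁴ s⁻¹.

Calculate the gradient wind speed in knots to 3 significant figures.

Around a low, centrifugal force acts outward with Coriolis, so pressure-gradient force balances both:
(1/ρ)|∂P/∂n| = fV + V²/R  →  V² + fR·V − fR·V_g = 0
With fR = 1.34×10⁻⁴ × 226×10³ m = 30.3 m/s:
V = [−fR + √((fR)² + 4 fR V_g)]/2 = [−30.3 + √(30.3² + 4×30.3×28)]/2 = 17.7 m/s
Subgeostrophic (V < V_g = 28 m/s), as expected around a low.
Converting: 17.7 m/s × 1.944 = 34.4 knots

34.4 knots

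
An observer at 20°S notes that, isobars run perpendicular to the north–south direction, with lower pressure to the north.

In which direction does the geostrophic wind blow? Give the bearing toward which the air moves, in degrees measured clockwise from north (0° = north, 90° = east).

270°

The pressure-gradient force points toward the north (bearing 000°).
Geostrophic balance: in the Southern Hemisphere the Coriolis force deflects motion to the left, so the geostrophic wind blows 90° to the left of the pressure-gradient force (low pressure on the right).
Rotating 000° by 90° counterclockwise gives 270° — the wind blows toward the west.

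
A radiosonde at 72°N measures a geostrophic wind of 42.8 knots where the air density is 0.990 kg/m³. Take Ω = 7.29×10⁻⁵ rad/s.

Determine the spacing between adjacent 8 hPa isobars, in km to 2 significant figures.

Coriolis parameter at 72°N:
f = 2Ω sin φ = 2 × 7.29×10⁻⁵ × sin 72° = 1.39×10⁻⁴ s⁻¹
Wind speed in SI: 42.8 knots = 22.0 m/s
Geostrophic balance rearranged: |∂P/∂n| = f ρ V_g
|∂P/∂n| = 1.39×10⁻⁴ × 0.990 × 22.0 = 3.02×10⁻³ Pa/m
Isobar spacing: Δn = ΔP/|∂P/∂n| = 800 Pa / 3.02×10⁻³ Pa/m = 264673 m ≈ 260 km

260 km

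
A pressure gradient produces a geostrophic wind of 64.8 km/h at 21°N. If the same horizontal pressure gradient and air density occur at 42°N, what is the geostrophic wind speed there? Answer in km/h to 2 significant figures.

With the same pressure gradient and density, V_g ∝ 1/f ∝ 1/sin φ.
V₂ = V₁ · sin φ₁ / sin φ₂ = 64.8 × sin 21° / sin 42°
V₂ = 64.8 × 0.3584/0.6691 = 35 km/h

35 km/h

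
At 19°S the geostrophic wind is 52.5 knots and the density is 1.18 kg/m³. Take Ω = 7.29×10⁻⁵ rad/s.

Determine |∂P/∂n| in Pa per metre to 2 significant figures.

1.5×10⁻³ Pa/m

Coriolis parameter at 19°S:
f = 2Ω sin φ = 2 × 7.29×10⁻⁵ × sin 19° = 4.75×10⁻⁵ s⁻¹
Wind speed in SI: 52.5 knots = 27.0 m/s
Geostrophic balance rearranged: |∂P/∂n| = f ρ V_g
|∂P/∂n| = 4.75×10⁻⁵ × 1.18 × 27.0 = 1.51×10⁻³ Pa/m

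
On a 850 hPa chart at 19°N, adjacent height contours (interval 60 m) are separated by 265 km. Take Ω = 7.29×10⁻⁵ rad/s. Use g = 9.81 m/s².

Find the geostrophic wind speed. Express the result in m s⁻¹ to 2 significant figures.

47 m s⁻¹

Coriolis parameter at 19°N:
f = 2Ω sin φ = 2 × 7.29×10⁻⁵ × sin 19° = 4.75×10⁻⁵ s⁻¹
Height gradient: |∂Z/∂n| = 60 m / 265000 m = 2.26×10⁻⁴
On a pressure surface, geostrophic balance gives V_g = (g/f)|∂Z/∂n|:
V_g = 9.81 × 2.26×10⁻⁴ / 4.75×10⁻⁵ = 46.8 m/s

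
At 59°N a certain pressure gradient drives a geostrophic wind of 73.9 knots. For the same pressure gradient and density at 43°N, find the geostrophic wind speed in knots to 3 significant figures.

92.9 knots

With the same pressure gradient and density, V_g ∝ 1/f ∝ 1/sin φ.
V₂ = V₁ · sin φ₁ / sin φ₂ = 73.9 × sin 59° / sin 43°
V₂ = 73.9 × 0.8572/0.6820 = 92.9 knots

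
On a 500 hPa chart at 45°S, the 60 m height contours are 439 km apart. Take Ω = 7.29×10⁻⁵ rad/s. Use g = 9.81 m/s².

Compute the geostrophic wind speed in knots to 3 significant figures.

25.3 knots

Coriolis parameter at 45°S:
f = 2Ω sin φ = 2 × 7.29×10⁻⁵ × sin 45° = 1.03×10⁻⁴ s⁻¹
Height gradient: |∂Z/∂n| = 60 m / 439000 m = 1.37×10⁻⁴
On a pressure surface, geostrophic balance gives V_g = (g/f)|∂Z/∂n|:
V_g = 9.81 × 1.37×10⁻⁴ / 1.03×10⁻⁴ = 13.0 m/s
Converting: 13.0 m/s × 1.944 = 25.3 knots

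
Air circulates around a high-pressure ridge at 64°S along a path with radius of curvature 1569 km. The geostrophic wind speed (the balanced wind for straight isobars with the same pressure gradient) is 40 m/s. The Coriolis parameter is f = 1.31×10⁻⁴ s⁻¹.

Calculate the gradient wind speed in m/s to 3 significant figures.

54.4 m/s

Around a high, pressure-gradient force acts outward with centrifugal, so Coriolis balances both:
fV = (1/ρ)|∂P/∂n| + V²/R  →  V² − fR·V + fR·V_g = 0
With fR = 1.31×10⁻⁴ × 1569×10³ m = 206 m/s:
V = [fR − √((fR)² − 4 fR V_g)]/2 = [206 − √(206² − 4×206×40)]/2 = 54.4 m/s
Supergeostrophic (V > V_g = 40 m/s), as expected around a high.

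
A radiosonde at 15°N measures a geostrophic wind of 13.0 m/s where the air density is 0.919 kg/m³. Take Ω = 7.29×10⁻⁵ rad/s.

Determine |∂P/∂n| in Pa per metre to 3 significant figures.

4.51×10⁻⁴ Pa/m

Coriolis parameter at 15°N:
f = 2Ω sin φ = 2 × 7.29×10⁻⁵ × sin 15° = 3.77×10⁻⁵ s⁻¹
Geostrophic balance rearranged: |∂P/∂n| = f ρ V_g
|∂P/∂n| = 3.77×10⁻⁵ × 0.919 × 13.0 = 4.51×10⁻⁴ Pa/m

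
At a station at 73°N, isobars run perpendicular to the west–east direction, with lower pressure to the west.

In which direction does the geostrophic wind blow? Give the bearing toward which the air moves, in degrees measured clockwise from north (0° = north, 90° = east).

000°

The pressure-gradient force points toward the west (bearing 270°).
Geostrophic balance: in the Northern Hemisphere the Coriolis force deflects motion to the right, so the geostrophic wind blows 90° to the right of the pressure-gradient force (low pressure on the left).
Rotating 270° by 90° clockwise gives 000° — the wind blows toward the north.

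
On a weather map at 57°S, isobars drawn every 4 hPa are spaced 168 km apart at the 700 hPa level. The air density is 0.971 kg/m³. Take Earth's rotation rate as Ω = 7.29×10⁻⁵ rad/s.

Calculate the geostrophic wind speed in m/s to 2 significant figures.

Coriolis parameter at 57°S:
f = 2Ω sin φ = 2 × 7.29×10⁻⁵ × sin 57° = 1.22×10⁻⁴ s⁻¹
Pressure gradient: |∂P/∂n| = 400 Pa / 168000 m = 2.38×10⁻³ Pa/m
Geostrophic balance (pressure-gradient force = Coriolis force):
V_g = (1/(fρ)) |∂P/∂n| = 2.38×10⁻³ / (1.22×10⁻⁴ × 0.971) = 20.1 m/s

20 m/s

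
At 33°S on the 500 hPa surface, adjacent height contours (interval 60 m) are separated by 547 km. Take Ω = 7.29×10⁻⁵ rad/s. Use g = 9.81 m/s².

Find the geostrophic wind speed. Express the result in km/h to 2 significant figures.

Coriolis parameter at 33°S:
f = 2Ω sin φ = 2 × 7.29×10⁻⁵ × sin 33° = 7.94×10⁻⁵ s⁻¹
Height gradient: |∂Z/∂n| = 60 m / 547000 m = 1.10×10⁻⁴
On a pressure surface, geostrophic balance gives V_g = (g/f)|∂Z/∂n|:
V_g = 9.81 × 1.10×10⁻⁴ / 7.94×10⁻⁵ = 13.6 m/s
Converting: 13.6 m/s × 3.6 = 49 km/h

49 km/h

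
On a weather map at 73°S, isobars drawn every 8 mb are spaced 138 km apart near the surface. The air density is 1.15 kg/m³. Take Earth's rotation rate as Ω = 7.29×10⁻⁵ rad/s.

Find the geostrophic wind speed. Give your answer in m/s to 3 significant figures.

36.2 m/s

Coriolis parameter at 73°S:
f = 2Ω sin φ = 2 × 7.29×10⁻⁵ × sin 73° = 1.39×10⁻⁴ s⁻¹
Pressure gradient: |∂P/∂n| = 800 Pa / 138000 m = 5.80×10⁻³ Pa/m
Geostrophic balance (pressure-gradient force = Coriolis force):
V_g = (1/(fρ)) |∂P/∂n| = 5.80×10⁻³ / (1.39×10⁻⁴ × 1.15) = 36.2 m/s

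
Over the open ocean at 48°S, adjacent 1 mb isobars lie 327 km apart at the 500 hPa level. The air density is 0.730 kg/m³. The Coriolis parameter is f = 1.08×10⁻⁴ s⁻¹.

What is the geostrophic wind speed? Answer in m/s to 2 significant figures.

3.9 m/s

Pressure gradient: |∂P/∂n| = 100 Pa / 327000 m = 3.06×10⁻⁴ Pa/m
Geostrophic balance (pressure-gradient force = Coriolis force):
V_g = (1/(fρ)) |∂P/∂n| = 3.06×10⁻⁴ / (1.08×10⁻⁴ × 0.730) = 3.88 m/s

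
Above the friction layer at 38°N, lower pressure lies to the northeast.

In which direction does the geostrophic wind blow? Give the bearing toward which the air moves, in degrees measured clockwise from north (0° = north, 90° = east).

The pressure-gradient force points toward the northeast (bearing 045°).
Geostrophic balance: in the Northern Hemisphere the Coriolis force deflects motion to the right, so the geostrophic wind blows 90° to the right of the pressure-gradient force (low pressure on the left).
Rotating 045° by 90° clockwise gives 135° — the wind blows toward the southeast.

135°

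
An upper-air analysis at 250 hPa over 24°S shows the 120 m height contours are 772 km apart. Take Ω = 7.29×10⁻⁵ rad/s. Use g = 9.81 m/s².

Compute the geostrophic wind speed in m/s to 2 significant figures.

26 m/s

Coriolis parameter at 24°S:
f = 2Ω sin φ = 2 × 7.29×10⁻⁵ × sin 24° = 5.93×10⁻⁵ s⁻¹
Height gradient: |∂Z/∂n| = 120 m / 772000 m = 1.55×10⁻⁴
On a pressure surface, geostrophic balance gives V_g = (g/f)|∂Z/∂n|:
V_g = 9.81 × 1.55×10⁻⁴ / 5.93×10⁻⁵ = 25.7 m/s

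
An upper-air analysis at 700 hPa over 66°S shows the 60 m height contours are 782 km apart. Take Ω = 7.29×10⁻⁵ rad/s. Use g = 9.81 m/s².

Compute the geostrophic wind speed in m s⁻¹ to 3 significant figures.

Coriolis parameter at 66°S:
f = 2Ω sin φ = 2 × 7.29×10⁻⁵ × sin 66° = 1.33×10⁻⁴ s⁻¹
Height gradient: |∂Z/∂n| = 60 m / 782000 m = 7.67×10⁻⁵
On a pressure surface, geostrophic balance gives V_g = (g/f)|∂Z/∂n|:
V_g = 9.81 × 7.67×10⁻⁵ / 1.33×10⁻⁴ = 5.65 m/s

5.65 m s⁻¹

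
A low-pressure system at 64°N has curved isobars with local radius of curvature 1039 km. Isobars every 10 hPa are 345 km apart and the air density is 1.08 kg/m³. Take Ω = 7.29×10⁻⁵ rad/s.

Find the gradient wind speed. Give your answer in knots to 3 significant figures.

35.1 knots

Coriolis parameter at 64°N:
f = 2Ω sin φ = 2 × 7.29×10⁻⁵ × sin 64° = 1.31×10⁻⁴ s⁻¹
Pressure gradient: |∂P/∂n| = 1000 Pa / 345000 m = 2.90×10⁻³ Pa/m
Geostrophic speed: V_g = |∂P/∂n|/(fρ) = 2.90×10⁻³/(1.31×10⁻⁴ × 1.08) = 20.5 m/s
Around a low, centrifugal force acts outward with Coriolis, so pressure-gradient force balances both:
(1/ρ)|∂P/∂n| = fV + V²/R  →  V² + fR·V − fR·V_g = 0
With fR = 1.31×10⁻⁴ × 1039×10³ m = 136 m/s:
V = [−fR + √((fR)² + 4 fR V_g)]/2 = [−136 + √(136² + 4×136×20.5)]/2 = 18.1 m/s
Subgeostrophic (V < V_g = 20.5 m/s), as expected around a low.
Converting: 18.1 m/s × 1.944 = 35.1 knots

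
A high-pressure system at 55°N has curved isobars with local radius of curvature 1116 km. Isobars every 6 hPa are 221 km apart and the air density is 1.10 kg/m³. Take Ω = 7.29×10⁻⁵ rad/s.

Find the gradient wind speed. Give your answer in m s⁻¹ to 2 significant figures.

Coriolis parameter at 55°N:
f = 2Ω sin φ = 2 × 7.29×10⁻⁵ × sin 55° = 1.19×10⁻⁴ s⁻¹
Pressure gradient: |∂P/∂n| = 600 Pa / 221000 m = 2.71×10⁻³ Pa/m
Geostrophic speed: V_g = |∂P/∂n|/(fρ) = 2.71×10⁻³/(1.19×10⁻⁴ × 1.10) = 20.7 m/s
Around a high, pressure-gradient force acts outward with centrifugal, so Coriolis balances both:
fV = (1/ρ)|∂P/∂n| + V²/R  →  V² − fR·V + fR·V_g = 0
With fR = 1.19×10⁻⁴ × 1116×10³ m = 133 m/s:
V = [fR − √((fR)² − 4 fR V_g)]/2 = [133 − √(133² − 4×133×20.7)]/2 = 25.6 m/s
Supergeostrophic (V > V_g = 20.7 m/s), as expected around a high.

26 m s⁻¹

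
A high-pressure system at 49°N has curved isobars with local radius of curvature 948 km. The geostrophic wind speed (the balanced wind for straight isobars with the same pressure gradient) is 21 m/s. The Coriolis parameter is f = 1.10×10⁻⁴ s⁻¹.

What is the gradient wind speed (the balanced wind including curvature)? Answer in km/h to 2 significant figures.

Around a high, pressure-gradient force acts outward with centrifugal, so Coriolis balances both:
fV = (1/ρ)|∂P/∂n| + V²/R  →  V² − fR·V + fR·V_g = 0
With fR = 1.10×10⁻⁴ × 948×10³ m = 104 m/s:
V = [fR − √((fR)² − 4 fR V_g)]/2 = [104 − √(104² − 4×104×21)]/2 = 29.1 m/s
Supergeostrophic (V > V_g = 21 m/s), as expected around a high.
Converting: 29.1 m/s × 3.6 = 100 km/h

100 km/h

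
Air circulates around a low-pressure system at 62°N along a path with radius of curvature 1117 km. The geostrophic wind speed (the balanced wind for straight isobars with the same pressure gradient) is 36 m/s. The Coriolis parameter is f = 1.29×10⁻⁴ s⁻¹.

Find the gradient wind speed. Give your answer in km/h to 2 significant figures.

110 km/h

Around a low, centrifugal force acts outward with Coriolis, so pressure-gradient force balances both:
(1/ρ)|∂P/∂n| = fV + V²/R  →  V² + fR·V − fR·V_g = 0
With fR = 1.29×10⁻⁴ × 1117×10³ m = 144 m/s:
V = [−fR + √((fR)² + 4 fR V_g)]/2 = [−144 + √(144² + 4×144×36)]/2 = 29.8 m/s
Subgeostrophic (V < V_g = 36 m/s), as expected around a low.
Converting: 29.8 m/s × 3.6 = 110 km/h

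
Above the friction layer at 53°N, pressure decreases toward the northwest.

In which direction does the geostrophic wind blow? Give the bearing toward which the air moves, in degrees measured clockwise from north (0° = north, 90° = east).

The pressure-gradient force points toward the northwest (bearing 315°).
Geostrophic balance: in the Northern Hemisphere the Coriolis force deflects motion to the right, so the geostrophic wind blows 90° to the right of the pressure-gradient force (low pressure on the left).
Rotating 315° by 90° clockwise gives 045° — the wind blows toward the northeast.

045°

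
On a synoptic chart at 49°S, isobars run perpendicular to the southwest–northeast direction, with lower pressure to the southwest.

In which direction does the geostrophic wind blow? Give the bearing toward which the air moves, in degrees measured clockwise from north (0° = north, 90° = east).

135°

The pressure-gradient force points toward the southwest (bearing 225°).
Geostrophic balance: in the Southern Hemisphere the Coriolis force deflects motion to the left, so the geostrophic wind blows 90° to the left of the pressure-gradient force (low pressure on the right).
Rotating 225° by 90° counterclockwise gives 135° — the wind blows toward the southeast.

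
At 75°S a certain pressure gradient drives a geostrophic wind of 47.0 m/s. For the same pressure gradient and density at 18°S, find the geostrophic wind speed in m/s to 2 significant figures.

With the same pressure gradient and density, V_g ∝ 1/f ∝ 1/sin φ.
V₂ = V₁ · sin φ₁ / sin φ₂ = 47.0 × sin 75° / sin 18°
V₂ = 47.0 × 0.9659/0.3090 = 150 m/s

150 m/s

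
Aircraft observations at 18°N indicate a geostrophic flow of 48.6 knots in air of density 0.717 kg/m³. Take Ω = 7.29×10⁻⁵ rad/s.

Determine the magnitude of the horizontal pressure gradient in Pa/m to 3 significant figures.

8.08×10⁻⁴ Pa/m

Coriolis parameter at 18°N:
f = 2Ω sin φ = 2 × 7.29×10⁻⁵ × sin 18° = 4.51×10⁻⁵ s⁻¹
Wind speed in SI: 48.6 knots = 25.0 m/s
Geostrophic balance rearranged: |∂P/∂n| = f ρ V_g
|∂P/∂n| = 4.51×10⁻⁵ × 0.717 × 25.0 = 8.08×10⁻⁴ Pa/m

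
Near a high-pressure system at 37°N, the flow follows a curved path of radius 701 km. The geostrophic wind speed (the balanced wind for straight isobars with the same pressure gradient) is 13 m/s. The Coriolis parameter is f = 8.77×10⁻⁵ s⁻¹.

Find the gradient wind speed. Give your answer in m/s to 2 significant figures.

19 m/s

Around a high, pressure-gradient force acts outward with centrifugal, so Coriolis balances both:
fV = (1/ρ)|∂P/∂n| + V²/R  →  V² − fR·V + fR·V_g = 0
With fR = 8.77×10⁻⁵ × 701×10³ m = 61.5 m/s:
V = [fR − √((fR)² − 4 fR V_g)]/2 = [61.5 − √(61.5² − 4×61.5×13)]/2 = 18.7 m/s
Supergeostrophic (V > V_g = 13 m/s), as expected around a high.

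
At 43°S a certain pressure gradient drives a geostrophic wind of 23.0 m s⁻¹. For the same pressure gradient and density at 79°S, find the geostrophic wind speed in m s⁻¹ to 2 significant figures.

With the same pressure gradient and density, V_g ∝ 1/f ∝ 1/sin φ.
V₂ = V₁ · sin φ₁ / sin φ₂ = 23.0 × sin 43° / sin 79°
V₂ = 23.0 × 0.6820/0.9816 = 16 m s⁻¹

16 m s⁻¹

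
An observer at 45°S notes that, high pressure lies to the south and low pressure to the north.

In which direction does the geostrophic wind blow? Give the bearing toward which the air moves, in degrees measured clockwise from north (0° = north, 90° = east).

The pressure-gradient force points toward the north (bearing 000°).
Geostrophic balance: in the Southern Hemisphere the Coriolis force deflects motion to the left, so the geostrophic wind blows 90° to the left of the pressure-gradient force (low pressure on the right).
Rotating 000° by 90° counterclockwise gives 270° — the wind blows toward the west.

270°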